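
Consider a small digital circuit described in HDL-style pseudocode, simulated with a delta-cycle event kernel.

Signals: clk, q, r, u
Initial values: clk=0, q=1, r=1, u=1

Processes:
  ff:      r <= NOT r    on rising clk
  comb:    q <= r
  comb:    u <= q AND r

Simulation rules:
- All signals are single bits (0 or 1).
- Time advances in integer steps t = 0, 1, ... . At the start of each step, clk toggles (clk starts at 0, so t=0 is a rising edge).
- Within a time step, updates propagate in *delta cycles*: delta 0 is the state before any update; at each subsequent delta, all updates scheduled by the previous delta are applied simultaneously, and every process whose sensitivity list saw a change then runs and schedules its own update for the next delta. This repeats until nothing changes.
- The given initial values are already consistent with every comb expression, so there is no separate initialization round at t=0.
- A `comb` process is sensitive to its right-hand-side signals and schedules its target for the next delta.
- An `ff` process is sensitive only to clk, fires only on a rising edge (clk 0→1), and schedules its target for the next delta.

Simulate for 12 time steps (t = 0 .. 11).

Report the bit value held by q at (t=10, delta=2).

t0.Δ0 clk=0 q=1 u=1 r=1
t0.Δ1 clk=1 q=1 u=1 r=1
t0.Δ2 clk=1 q=1 u=1 r=0
t0.Δ3 clk=1 q=0 u=0 r=0
t1.Δ0 clk=1 q=0 u=0 r=0
t1.Δ1 clk=0 q=0 u=0 r=0
t2.Δ0 clk=0 q=0 u=0 r=0
t2.Δ1 clk=1 q=0 u=0 r=0
t2.Δ2 clk=1 q=0 u=0 r=1
t2.Δ3 clk=1 q=1 u=0 r=1
t2.Δ4 clk=1 q=1 u=1 r=1
t3.Δ0 clk=1 q=1 u=1 r=1
t3.Δ1 clk=0 q=1 u=1 r=1
t4.Δ0 clk=0 q=1 u=1 r=1
t4.Δ1 clk=1 q=1 u=1 r=1
t4.Δ2 clk=1 q=1 u=1 r=0
t4.Δ3 clk=1 q=0 u=0 r=0
t5.Δ0 clk=1 q=0 u=0 r=0
t5.Δ1 clk=0 q=0 u=0 r=0
t6.Δ0 clk=0 q=0 u=0 r=0
t6.Δ1 clk=1 q=0 u=0 r=0
t6.Δ2 clk=1 q=0 u=0 r=1
t6.Δ3 clk=1 q=1 u=0 r=1
t6.Δ4 clk=1 q=1 u=1 r=1
t7.Δ0 clk=1 q=1 u=1 r=1
t7.Δ1 clk=0 q=1 u=1 r=1
t8.Δ0 clk=0 q=1 u=1 r=1
t8.Δ1 clk=1 q=1 u=1 r=1
t8.Δ2 clk=1 q=1 u=1 r=0
t8.Δ3 clk=1 q=0 u=0 r=0
t9.Δ0 clk=1 q=0 u=0 r=0
t9.Δ1 clk=0 q=0 u=0 r=0
t10.Δ0 clk=0 q=0 u=0 r=0
t10.Δ1 clk=1 q=0 u=0 r=0
t10.Δ2 clk=1 q=0 u=0 r=1
t10.Δ3 clk=1 q=1 u=0 r=1
t10.Δ4 clk=1 q=1 u=1 r=1
t11.Δ0 clk=1 q=1 u=1 r=1
t11.Δ1 clk=0 q=1 u=1 r=1

0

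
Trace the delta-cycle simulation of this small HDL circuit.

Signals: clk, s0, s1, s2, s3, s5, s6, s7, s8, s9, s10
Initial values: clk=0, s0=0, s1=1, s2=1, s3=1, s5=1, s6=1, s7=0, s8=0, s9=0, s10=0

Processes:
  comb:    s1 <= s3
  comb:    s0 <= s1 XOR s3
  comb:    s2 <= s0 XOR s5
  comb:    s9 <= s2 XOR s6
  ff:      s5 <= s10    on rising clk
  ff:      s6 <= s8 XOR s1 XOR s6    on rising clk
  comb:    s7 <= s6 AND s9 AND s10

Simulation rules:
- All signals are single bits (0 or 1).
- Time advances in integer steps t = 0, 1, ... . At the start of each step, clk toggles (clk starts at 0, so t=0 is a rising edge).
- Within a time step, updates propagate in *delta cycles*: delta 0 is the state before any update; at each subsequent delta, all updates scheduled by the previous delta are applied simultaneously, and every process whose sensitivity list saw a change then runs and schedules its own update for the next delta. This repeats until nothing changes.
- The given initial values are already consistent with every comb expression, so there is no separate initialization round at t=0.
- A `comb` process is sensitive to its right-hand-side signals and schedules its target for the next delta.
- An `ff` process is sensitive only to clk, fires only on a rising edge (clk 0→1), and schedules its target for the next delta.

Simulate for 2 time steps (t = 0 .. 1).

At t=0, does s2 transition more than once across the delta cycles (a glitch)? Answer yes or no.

t=0 Δ0: s3=1 s1=1 s5=1 s7=0 s10=0 s6=1 s2=1 clk=0 s0=0 s9=0 s8=0
  Δ1: clk:0→1
  Δ2: s5:1→0, s6:1→0
  Δ3: s2:1→0, s9:0→1
  Δ4: s9:1→0
  (4Δ to stable)
t=1 Δ0: s3=1 s1=1 s5=0 s7=0 s10=0 s6=0 s2=0 clk=1 s0=0 s9=0 s8=0
  Δ1: clk:1→0
  (1Δ to stable)

no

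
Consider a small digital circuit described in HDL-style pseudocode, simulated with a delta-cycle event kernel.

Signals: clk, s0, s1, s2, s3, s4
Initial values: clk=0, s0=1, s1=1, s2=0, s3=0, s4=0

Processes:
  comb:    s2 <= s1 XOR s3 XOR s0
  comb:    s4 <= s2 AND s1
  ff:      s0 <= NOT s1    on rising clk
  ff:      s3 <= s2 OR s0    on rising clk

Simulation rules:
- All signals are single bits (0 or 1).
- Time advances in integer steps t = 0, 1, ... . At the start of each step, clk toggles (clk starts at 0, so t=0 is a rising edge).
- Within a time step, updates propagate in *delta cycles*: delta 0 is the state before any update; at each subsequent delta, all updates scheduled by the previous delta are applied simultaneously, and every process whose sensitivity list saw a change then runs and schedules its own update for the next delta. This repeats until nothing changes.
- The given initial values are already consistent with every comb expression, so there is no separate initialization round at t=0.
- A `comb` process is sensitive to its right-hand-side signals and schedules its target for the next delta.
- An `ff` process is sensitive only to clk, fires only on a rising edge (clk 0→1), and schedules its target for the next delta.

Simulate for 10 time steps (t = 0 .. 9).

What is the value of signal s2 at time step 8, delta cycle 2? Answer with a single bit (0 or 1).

1

[bits: clk,s4,s2,s0,s1,s3]
t=0: Δ0=000110 Δ1=100110 Δ2=100011 | 2Δ
t=1: Δ0=100011 Δ1=000011 | 1Δ
t=2: Δ0=000011 Δ1=100011 Δ2=100010 Δ3=101010 Δ4=111010 | 4Δ
t=3: Δ0=111010 Δ1=011010 | 1Δ
t=4: Δ0=011010 Δ1=111010 Δ2=111011 Δ3=110011 Δ4=100011 | 4Δ
t=5: Δ0=100011 Δ1=000011 | 1Δ
t=6: Δ0=000011 Δ1=100011 Δ2=100010 Δ3=101010 Δ4=111010 | 4Δ
t=7: Δ0=111010 Δ1=011010 | 1Δ
t=8: Δ0=011010 Δ1=111010 Δ2=111011 Δ3=110011 Δ4=100011 | 4Δ
t=9: Δ0=100011 Δ1=000011 | 1Δ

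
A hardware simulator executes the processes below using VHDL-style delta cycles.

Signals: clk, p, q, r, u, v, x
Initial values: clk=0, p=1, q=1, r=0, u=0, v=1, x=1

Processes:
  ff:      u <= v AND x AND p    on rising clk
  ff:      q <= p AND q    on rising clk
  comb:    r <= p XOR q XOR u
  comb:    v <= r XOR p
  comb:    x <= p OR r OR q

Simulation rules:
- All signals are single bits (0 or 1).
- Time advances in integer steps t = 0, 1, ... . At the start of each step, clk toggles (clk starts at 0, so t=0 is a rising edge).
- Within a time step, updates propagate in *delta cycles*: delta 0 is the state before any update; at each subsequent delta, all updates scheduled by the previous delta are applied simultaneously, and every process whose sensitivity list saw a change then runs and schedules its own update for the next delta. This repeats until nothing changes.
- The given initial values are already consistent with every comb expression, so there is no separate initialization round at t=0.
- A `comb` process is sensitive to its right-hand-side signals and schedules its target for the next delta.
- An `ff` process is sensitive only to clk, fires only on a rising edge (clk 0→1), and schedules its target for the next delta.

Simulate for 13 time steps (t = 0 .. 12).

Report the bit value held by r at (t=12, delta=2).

t=0 Δ0: x=1 q=1 u=0 v=1 clk=0 p=1 r=0
  Δ1: clk:0→1
  Δ2: u:0→1
  Δ3: r:0→1
  Δ4: v:1→0
  (4Δ to stable)
t=1 Δ0: x=1 q=1 u=1 v=0 clk=1 p=1 r=1
  Δ1: clk:1→0
  (1Δ to stable)
t=2 Δ0: x=1 q=1 u=1 v=0 clk=0 p=1 r=1
  Δ1: clk:0→1
  Δ2: u:1→0
  Δ3: r:1→0
  Δ4: v:0→1
  (4Δ to stable)
t=3 Δ0: x=1 q=1 u=0 v=1 clk=1 p=1 r=0
  Δ1: clk:1→0
  (1Δ to stable)
t=4 Δ0: x=1 q=1 u=0 v=1 clk=0 p=1 r=0
  Δ1: clk:0→1
  Δ2: u:0→1
  Δ3: r:0→1
  Δ4: v:1→0
  (4Δ to stable)
t=5 Δ0: x=1 q=1 u=1 v=0 clk=1 p=1 r=1
  Δ1: clk:1→0
  (1Δ to stable)
t=6 Δ0: x=1 q=1 u=1 v=0 clk=0 p=1 r=1
  Δ1: clk:0→1
  Δ2: u:1→0
  Δ3: r:1→0
  Δ4: v:0→1
  (4Δ to stable)
t=7 Δ0: x=1 q=1 u=0 v=1 clk=1 p=1 r=0
  Δ1: clk:1→0
  (1Δ to stable)
t=8 Δ0: x=1 q=1 u=0 v=1 clk=0 p=1 r=0
  Δ1: clk:0→1
  Δ2: u:0→1
  Δ3: r:0→1
  Δ4: v:1→0
  (4Δ to stable)
t=9 Δ0: x=1 q=1 u=1 v=0 clk=1 p=1 r=1
  Δ1: clk:1→0
  (1Δ to stable)
t=10 Δ0: x=1 q=1 u=1 v=0 clk=0 p=1 r=1
  Δ1: clk:0→1
  Δ2: u:1→0
  Δ3: r:1→0
  Δ4: v:0→1
  (4Δ to stable)
t=11 Δ0: x=1 q=1 u=0 v=1 clk=1 p=1 r=0
  Δ1: clk:1→0
  (1Δ to stable)
t=12 Δ0: x=1 q=1 u=0 v=1 clk=0 p=1 r=0
  Δ1: clk:0→1
  Δ2: u:0→1
  Δ3: r:0→1
  Δ4: v:1→0
  (4Δ to stable)

0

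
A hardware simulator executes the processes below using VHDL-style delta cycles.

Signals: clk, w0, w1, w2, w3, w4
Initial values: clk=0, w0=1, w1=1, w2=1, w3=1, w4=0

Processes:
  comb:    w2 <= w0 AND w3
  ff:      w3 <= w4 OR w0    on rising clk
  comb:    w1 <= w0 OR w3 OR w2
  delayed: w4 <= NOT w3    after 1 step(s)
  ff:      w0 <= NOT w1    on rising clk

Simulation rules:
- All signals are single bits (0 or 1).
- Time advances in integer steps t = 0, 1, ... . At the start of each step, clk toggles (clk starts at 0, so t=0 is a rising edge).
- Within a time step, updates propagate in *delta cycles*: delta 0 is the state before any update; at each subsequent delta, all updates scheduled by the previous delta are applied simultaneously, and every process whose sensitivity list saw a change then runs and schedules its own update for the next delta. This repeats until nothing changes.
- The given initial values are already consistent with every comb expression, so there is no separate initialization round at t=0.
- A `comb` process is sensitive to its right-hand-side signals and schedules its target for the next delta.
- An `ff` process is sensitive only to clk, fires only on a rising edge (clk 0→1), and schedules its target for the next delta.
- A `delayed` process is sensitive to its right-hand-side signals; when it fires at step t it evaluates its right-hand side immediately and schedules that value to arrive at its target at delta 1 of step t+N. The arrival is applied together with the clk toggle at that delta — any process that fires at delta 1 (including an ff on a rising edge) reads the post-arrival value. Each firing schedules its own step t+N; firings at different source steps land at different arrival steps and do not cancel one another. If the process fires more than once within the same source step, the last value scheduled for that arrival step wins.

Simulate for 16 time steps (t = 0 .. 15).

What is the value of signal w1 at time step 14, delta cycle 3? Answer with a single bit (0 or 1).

0

t=0 Δ0: clk=0 w1=1 w4=0 w2=1 w3=1 w0=1
  Δ1: clk:0→1
  Δ2: w0:1→0
  Δ3: w2:1→0
  (3Δ to stable)
t=1 Δ0: clk=1 w1=1 w4=0 w2=0 w3=1 w0=0
  Δ1: clk:1→0
  (1Δ to stable)
t=2 Δ0: clk=0 w1=1 w4=0 w2=0 w3=1 w0=0
  Δ1: clk:0→1
  Δ2: w3:1→0
  Δ3: w1:1→0
  (3Δ to stable)
t=3 Δ0: clk=1 w1=0 w4=0 w2=0 w3=0 w0=0
  Δ1: clk:1→0, w4:0→1
  (1Δ to stable)
t=4 Δ0: clk=0 w1=0 w4=1 w2=0 w3=0 w0=0
  Δ1: clk:0→1
  Δ2: w3:0→1, w0:0→1
  Δ3: w1:0→1, w2:0→1
  (3Δ to stable)
t=5 Δ0: clk=1 w1=1 w4=1 w2=1 w3=1 w0=1
  Δ1: clk:1→0, w4:1→0
  (1Δ to stable)
t=6 Δ0: clk=0 w1=1 w4=0 w2=1 w3=1 w0=1
  Δ1: clk:0→1
  Δ2: w0:1→0
  Δ3: w2:1→0
  (3Δ to stable)
t=7 Δ0: clk=1 w1=1 w4=0 w2=0 w3=1 w0=0
  Δ1: clk:1→0
  (1Δ to stable)
t=8 Δ0: clk=0 w1=1 w4=0 w2=0 w3=1 w0=0
  Δ1: clk:0→1
  Δ2: w3:1→0
  Δ3: w1:1→0
  (3Δ to stable)
t=9 Δ0: clk=1 w1=0 w4=0 w2=0 w3=0 w0=0
  Δ1: clk:1→0, w4:0→1
  (1Δ to stable)
t=10 Δ0: clk=0 w1=0 w4=1 w2=0 w3=0 w0=0
  Δ1: clk:0→1
  Δ2: w3:0→1, w0:0→1
  Δ3: w1:0→1, w2:0→1
  (3Δ to stable)
t=11 Δ0: clk=1 w1=1 w4=1 w2=1 w3=1 w0=1
  Δ1: clk:1→0, w4:1→0
  (1Δ to stable)
t=12 Δ0: clk=0 w1=1 w4=0 w2=1 w3=1 w0=1
  Δ1: clk:0→1
  Δ2: w0:1→0
  Δ3: w2:1→0
  (3Δ to stable)
t=13 Δ0: clk=1 w1=1 w4=0 w2=0 w3=1 w0=0
  Δ1: clk:1→0
  (1Δ to stable)
t=14 Δ0: clk=0 w1=1 w4=0 w2=0 w3=1 w0=0
  Δ1: clk:0→1
  Δ2: w3:1→0
  Δ3: w1:1→0
  (3Δ to stable)
t=15 Δ0: clk=1 w1=0 w4=0 w2=0 w3=0 w0=0
  Δ1: clk:1→0, w4:0→1
  (1Δ to stable)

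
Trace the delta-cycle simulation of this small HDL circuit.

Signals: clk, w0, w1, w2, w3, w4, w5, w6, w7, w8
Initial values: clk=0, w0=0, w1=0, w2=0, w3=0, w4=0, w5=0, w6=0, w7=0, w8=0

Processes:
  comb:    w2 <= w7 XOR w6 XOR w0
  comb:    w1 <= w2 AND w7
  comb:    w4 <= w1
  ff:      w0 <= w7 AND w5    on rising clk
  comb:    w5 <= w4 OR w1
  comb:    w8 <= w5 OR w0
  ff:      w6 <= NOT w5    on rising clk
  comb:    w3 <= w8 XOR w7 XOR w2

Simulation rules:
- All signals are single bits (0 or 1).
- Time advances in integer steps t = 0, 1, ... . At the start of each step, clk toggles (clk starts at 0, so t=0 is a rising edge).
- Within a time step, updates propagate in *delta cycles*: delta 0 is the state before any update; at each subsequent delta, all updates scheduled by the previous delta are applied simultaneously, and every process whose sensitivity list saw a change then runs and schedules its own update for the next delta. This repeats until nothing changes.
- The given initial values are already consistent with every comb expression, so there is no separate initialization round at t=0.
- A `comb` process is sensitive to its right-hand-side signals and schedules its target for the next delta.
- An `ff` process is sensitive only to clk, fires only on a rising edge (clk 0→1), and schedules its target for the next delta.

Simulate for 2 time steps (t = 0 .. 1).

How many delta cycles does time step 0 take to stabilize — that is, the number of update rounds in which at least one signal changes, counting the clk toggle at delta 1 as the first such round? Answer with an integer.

t0.Δ0 w8=0 w7=0 w0=0 w1=0 w2=0 w6=0 w3=0 clk=0 w4=0 w5=0
t0.Δ1 w8=0 w7=0 w0=0 w1=0 w2=0 w6=0 w3=0 clk=1 w4=0 w5=0
t0.Δ2 w8=0 w7=0 w0=0 w1=0 w2=0 w6=1 w3=0 clk=1 w4=0 w5=0
t0.Δ3 w8=0 w7=0 w0=0 w1=0 w2=1 w6=1 w3=0 clk=1 w4=0 w5=0
t0.Δ4 w8=0 w7=0 w0=0 w1=0 w2=1 w6=1 w3=1 clk=1 w4=0 w5=0
t1.Δ0 w8=0 w7=0 w0=0 w1=0 w2=1 w6=1 w3=1 clk=1 w4=0 w5=0
t1.Δ1 w8=0 w7=0 w0=0 w1=0 w2=1 w6=1 w3=1 clk=0 w4=0 w5=0

4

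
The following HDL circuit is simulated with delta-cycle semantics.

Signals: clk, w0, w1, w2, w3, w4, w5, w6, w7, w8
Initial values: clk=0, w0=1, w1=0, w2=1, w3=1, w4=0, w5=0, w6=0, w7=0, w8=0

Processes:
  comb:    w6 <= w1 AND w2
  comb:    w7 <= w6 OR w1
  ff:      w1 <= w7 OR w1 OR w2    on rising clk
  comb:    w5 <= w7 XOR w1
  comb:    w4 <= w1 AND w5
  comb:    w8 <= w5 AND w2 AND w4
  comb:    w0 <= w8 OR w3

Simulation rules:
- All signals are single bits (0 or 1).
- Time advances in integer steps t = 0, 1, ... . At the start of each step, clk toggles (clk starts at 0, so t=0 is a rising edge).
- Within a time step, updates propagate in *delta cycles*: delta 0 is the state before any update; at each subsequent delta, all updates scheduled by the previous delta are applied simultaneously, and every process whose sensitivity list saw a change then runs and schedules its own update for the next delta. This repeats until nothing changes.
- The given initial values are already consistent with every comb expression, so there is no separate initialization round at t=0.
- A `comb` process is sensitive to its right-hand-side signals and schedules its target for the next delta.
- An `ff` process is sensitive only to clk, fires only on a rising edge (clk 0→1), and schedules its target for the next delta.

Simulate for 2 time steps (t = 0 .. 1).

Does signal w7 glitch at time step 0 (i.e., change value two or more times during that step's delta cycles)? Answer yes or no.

t0.Δ0 w2=1 w7=0 w5=0 w0=1 w6=0 w8=0 w1=0 clk=0 w3=1 w4=0
t0.Δ1 w2=1 w7=0 w5=0 w0=1 w6=0 w8=0 w1=0 clk=1 w3=1 w4=0
t0.Δ2 w2=1 w7=0 w5=0 w0=1 w6=0 w8=0 w1=1 clk=1 w3=1 w4=0
t0.Δ3 w2=1 w7=1 w5=1 w0=1 w6=1 w8=0 w1=1 clk=1 w3=1 w4=0
t0.Δ4 w2=1 w7=1 w5=0 w0=1 w6=1 w8=0 w1=1 clk=1 w3=1 w4=1
t0.Δ5 w2=1 w7=1 w5=0 w0=1 w6=1 w8=0 w1=1 clk=1 w3=1 w4=0
t1.Δ0 w2=1 w7=1 w5=0 w0=1 w6=1 w8=0 w1=1 clk=1 w3=1 w4=0
t1.Δ1 w2=1 w7=1 w5=0 w0=1 w6=1 w8=0 w1=1 clk=0 w3=1 w4=0

no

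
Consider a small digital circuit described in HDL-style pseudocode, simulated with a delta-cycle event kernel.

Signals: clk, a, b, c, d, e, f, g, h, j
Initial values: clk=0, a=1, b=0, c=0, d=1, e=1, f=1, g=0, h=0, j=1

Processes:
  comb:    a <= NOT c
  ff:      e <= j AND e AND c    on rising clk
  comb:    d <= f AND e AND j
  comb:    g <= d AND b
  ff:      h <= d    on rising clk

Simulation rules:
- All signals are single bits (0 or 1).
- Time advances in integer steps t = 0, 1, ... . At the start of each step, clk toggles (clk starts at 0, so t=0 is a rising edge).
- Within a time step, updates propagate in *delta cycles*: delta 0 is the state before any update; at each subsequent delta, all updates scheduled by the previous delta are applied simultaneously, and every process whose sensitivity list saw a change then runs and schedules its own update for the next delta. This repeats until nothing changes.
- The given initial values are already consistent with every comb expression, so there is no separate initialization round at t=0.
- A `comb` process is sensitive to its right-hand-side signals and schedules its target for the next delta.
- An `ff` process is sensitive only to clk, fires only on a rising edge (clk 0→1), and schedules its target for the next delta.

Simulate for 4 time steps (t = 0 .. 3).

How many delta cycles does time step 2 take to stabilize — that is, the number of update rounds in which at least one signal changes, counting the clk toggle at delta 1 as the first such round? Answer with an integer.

2

t0.Δ0 j=1 clk=0 f=1 d=1 e=1 a=1 g=0 b=0 h=0 c=0
t0.Δ1 j=1 clk=1 f=1 d=1 e=1 a=1 g=0 b=0 h=0 c=0
t0.Δ2 j=1 clk=1 f=1 d=1 e=0 a=1 g=0 b=0 h=1 c=0
t0.Δ3 j=1 clk=1 f=1 d=0 e=0 a=1 g=0 b=0 h=1 c=0
t1.Δ0 j=1 clk=1 f=1 d=0 e=0 a=1 g=0 b=0 h=1 c=0
t1.Δ1 j=1 clk=0 f=1 d=0 e=0 a=1 g=0 b=0 h=1 c=0
t2.Δ0 j=1 clk=0 f=1 d=0 e=0 a=1 g=0 b=0 h=1 c=0
t2.Δ1 j=1 clk=1 f=1 d=0 e=0 a=1 g=0 b=0 h=1 c=0
t2.Δ2 j=1 clk=1 f=1 d=0 e=0 a=1 g=0 b=0 h=0 c=0
t3.Δ0 j=1 clk=1 f=1 d=0 e=0 a=1 g=0 b=0 h=0 c=0
t3.Δ1 j=1 clk=0 f=1 d=0 e=0 a=1 g=0 b=0 h=0 c=0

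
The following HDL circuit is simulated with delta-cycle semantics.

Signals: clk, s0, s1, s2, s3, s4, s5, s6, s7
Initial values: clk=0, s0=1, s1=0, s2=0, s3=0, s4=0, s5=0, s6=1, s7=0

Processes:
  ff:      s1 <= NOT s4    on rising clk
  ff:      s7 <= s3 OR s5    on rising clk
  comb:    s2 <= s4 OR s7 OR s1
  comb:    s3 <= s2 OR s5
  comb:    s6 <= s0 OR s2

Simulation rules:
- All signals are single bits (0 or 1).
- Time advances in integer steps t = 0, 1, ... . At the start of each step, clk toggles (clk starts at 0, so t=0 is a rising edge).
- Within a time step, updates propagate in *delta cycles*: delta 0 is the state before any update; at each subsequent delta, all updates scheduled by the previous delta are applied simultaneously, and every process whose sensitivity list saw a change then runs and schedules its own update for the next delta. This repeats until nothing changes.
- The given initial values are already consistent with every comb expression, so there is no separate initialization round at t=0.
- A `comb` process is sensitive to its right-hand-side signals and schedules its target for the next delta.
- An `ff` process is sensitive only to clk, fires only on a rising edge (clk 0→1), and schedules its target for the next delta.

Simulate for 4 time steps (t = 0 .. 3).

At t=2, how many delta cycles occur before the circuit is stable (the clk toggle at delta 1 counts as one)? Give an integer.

t0.Δ0 s5=0 s6=1 s3=0 s2=0 s0=1 s7=0 s4=0 s1=0 clk=0
t0.Δ1 s5=0 s6=1 s3=0 s2=0 s0=1 s7=0 s4=0 s1=0 clk=1
t0.Δ2 s5=0 s6=1 s3=0 s2=0 s0=1 s7=0 s4=0 s1=1 clk=1
t0.Δ3 s5=0 s6=1 s3=0 s2=1 s0=1 s7=0 s4=0 s1=1 clk=1
t0.Δ4 s5=0 s6=1 s3=1 s2=1 s0=1 s7=0 s4=0 s1=1 clk=1
t1.Δ0 s5=0 s6=1 s3=1 s2=1 s0=1 s7=0 s4=0 s1=1 clk=1
t1.Δ1 s5=0 s6=1 s3=1 s2=1 s0=1 s7=0 s4=0 s1=1 clk=0
t2.Δ0 s5=0 s6=1 s3=1 s2=1 s0=1 s7=0 s4=0 s1=1 clk=0
t2.Δ1 s5=0 s6=1 s3=1 s2=1 s0=1 s7=0 s4=0 s1=1 clk=1
t2.Δ2 s5=0 s6=1 s3=1 s2=1 s0=1 s7=1 s4=0 s1=1 clk=1
t3.Δ0 s5=0 s6=1 s3=1 s2=1 s0=1 s7=1 s4=0 s1=1 clk=1
t3.Δ1 s5=0 s6=1 s3=1 s2=1 s0=1 s7=1 s4=0 s1=1 clk=0

2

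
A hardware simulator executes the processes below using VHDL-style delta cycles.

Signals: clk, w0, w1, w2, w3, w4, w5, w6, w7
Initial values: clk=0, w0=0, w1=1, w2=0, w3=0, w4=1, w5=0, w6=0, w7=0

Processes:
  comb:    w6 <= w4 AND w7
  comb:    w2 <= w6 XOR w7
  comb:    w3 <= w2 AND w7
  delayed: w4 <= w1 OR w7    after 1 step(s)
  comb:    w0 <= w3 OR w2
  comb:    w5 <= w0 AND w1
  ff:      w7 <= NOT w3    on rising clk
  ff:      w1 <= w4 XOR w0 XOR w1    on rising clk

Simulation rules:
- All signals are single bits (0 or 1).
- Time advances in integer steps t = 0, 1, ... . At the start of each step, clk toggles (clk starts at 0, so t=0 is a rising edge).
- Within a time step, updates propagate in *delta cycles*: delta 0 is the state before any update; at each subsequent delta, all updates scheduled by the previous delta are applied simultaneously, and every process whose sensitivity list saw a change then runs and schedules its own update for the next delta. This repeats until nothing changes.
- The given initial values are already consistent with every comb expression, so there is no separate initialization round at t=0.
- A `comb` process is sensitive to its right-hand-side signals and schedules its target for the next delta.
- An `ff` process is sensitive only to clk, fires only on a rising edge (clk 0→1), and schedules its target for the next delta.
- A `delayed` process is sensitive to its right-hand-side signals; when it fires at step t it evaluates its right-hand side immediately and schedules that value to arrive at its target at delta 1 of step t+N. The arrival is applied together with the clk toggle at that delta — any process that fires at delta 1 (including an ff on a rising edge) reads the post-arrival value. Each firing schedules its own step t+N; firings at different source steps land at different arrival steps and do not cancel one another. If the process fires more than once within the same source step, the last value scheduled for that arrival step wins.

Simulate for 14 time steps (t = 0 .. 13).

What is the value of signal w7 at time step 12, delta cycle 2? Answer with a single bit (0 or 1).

[bits: w4,w0,clk,w2,w7,w3,w1,w5,w6]
t=0: Δ0=100000100 Δ1=101000100 Δ2=101010000 Δ3=101110001 Δ4=111011001 Δ5=111010001 Δ6=101010001 | 6Δ
t=1: Δ0=101010001 Δ1=100010001 | 1Δ
t=2: Δ0=100010001 Δ1=101010001 Δ2=101010101 | 2Δ
t=3: Δ0=101010101 Δ1=100010101 | 1Δ
t=4: Δ0=100010101 Δ1=101010101 Δ2=101010001 | 2Δ
t=5: Δ0=101010001 Δ1=100010001 | 1Δ
t=6: Δ0=100010001 Δ1=101010001 Δ2=101010101 | 2Δ
t=7: Δ0=101010101 Δ1=100010101 | 1Δ
t=8: Δ0=100010101 Δ1=101010101 Δ2=101010001 | 2Δ
t=9: Δ0=101010001 Δ1=100010001 | 1Δ
t=10: Δ0=100010001 Δ1=101010001 Δ2=101010101 | 2Δ
t=11: Δ0=101010101 Δ1=100010101 | 1Δ
t=12: Δ0=100010101 Δ1=101010101 Δ2=101010001 | 2Δ
t=13: Δ0=101010001 Δ1=100010001 | 1Δ

1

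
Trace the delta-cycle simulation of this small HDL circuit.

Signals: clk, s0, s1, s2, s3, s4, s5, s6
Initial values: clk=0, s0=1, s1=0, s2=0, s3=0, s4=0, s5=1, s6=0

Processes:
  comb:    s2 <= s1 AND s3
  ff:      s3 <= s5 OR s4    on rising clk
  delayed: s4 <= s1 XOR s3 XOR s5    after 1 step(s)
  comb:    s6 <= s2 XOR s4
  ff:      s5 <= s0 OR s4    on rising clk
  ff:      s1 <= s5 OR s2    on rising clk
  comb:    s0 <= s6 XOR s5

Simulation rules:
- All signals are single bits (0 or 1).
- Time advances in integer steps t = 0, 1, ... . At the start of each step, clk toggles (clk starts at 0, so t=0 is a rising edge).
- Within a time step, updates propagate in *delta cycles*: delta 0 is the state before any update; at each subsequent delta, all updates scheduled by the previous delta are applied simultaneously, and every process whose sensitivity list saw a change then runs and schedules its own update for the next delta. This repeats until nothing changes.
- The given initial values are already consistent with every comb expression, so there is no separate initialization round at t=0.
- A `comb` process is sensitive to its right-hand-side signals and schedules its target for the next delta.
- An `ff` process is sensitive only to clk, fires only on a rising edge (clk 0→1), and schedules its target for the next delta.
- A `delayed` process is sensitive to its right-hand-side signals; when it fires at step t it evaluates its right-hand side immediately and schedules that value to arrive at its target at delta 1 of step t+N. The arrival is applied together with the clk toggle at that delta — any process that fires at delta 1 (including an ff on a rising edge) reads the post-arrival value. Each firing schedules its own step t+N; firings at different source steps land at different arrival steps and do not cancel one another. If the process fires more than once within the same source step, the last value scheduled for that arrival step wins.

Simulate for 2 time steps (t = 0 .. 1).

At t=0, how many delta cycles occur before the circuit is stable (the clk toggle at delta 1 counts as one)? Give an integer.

t=0 Δ0: s0=1 s5=1 clk=0 s1=0 s6=0 s4=0 s3=0 s2=0
  Δ1: clk:0→1
  Δ2: s1:0→1, s3:0→1
  Δ3: s2:0→1
  Δ4: s6:0→1
  Δ5: s0:1→0
  (5Δ to stable)
t=1 Δ0: s0=0 s5=1 clk=1 s1=1 s6=1 s4=0 s3=1 s2=1
  Δ1: clk:1→0, s4:0→1
  Δ2: s6:1→0
  Δ3: s0:0→1
  (3Δ to stable)

5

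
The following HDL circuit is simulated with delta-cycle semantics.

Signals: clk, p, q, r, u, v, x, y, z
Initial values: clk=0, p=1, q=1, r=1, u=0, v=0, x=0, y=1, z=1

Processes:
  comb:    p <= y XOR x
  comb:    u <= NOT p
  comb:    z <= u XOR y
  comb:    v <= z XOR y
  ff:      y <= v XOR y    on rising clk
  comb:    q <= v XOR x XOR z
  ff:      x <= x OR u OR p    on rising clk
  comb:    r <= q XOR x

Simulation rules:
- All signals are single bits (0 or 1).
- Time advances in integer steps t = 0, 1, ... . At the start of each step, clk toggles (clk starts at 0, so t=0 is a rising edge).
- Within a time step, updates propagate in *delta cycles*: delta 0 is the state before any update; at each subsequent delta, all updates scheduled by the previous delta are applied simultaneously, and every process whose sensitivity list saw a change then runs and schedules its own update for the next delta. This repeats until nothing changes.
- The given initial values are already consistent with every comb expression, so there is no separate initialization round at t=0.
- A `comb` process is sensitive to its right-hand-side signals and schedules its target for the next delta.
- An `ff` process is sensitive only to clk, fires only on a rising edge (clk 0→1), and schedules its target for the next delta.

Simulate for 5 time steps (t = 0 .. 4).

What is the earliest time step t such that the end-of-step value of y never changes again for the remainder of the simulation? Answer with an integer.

2

t0.Δ0 p=1 u=0 clk=0 r=1 q=1 v=0 z=1 y=1 x=0
t0.Δ1 p=1 u=0 clk=1 r=1 q=1 v=0 z=1 y=1 x=0
t0.Δ2 p=1 u=0 clk=1 r=1 q=1 v=0 z=1 y=1 x=1
t0.Δ3 p=0 u=0 clk=1 r=0 q=0 v=0 z=1 y=1 x=1
t0.Δ4 p=0 u=1 clk=1 r=1 q=0 v=0 z=1 y=1 x=1
t0.Δ5 p=0 u=1 clk=1 r=1 q=0 v=0 z=0 y=1 x=1
t0.Δ6 p=0 u=1 clk=1 r=1 q=1 v=1 z=0 y=1 x=1
t0.Δ7 p=0 u=1 clk=1 r=0 q=0 v=1 z=0 y=1 x=1
t0.Δ8 p=0 u=1 clk=1 r=1 q=0 v=1 z=0 y=1 x=1
t1.Δ0 p=0 u=1 clk=1 r=1 q=0 v=1 z=0 y=1 x=1
t1.Δ1 p=0 u=1 clk=0 r=1 q=0 v=1 z=0 y=1 x=1
t2.Δ0 p=0 u=1 clk=0 r=1 q=0 v=1 z=0 y=1 x=1
t2.Δ1 p=0 u=1 clk=1 r=1 q=0 v=1 z=0 y=1 x=1
t2.Δ2 p=0 u=1 clk=1 r=1 q=0 v=1 z=0 y=0 x=1
t2.Δ3 p=1 u=1 clk=1 r=1 q=0 v=0 z=1 y=0 x=1
t2.Δ4 p=1 u=0 clk=1 r=1 q=0 v=1 z=1 y=0 x=1
t2.Δ5 p=1 u=0 clk=1 r=1 q=1 v=1 z=0 y=0 x=1
t2.Δ6 p=1 u=0 clk=1 r=0 q=0 v=0 z=0 y=0 x=1
t2.Δ7 p=1 u=0 clk=1 r=1 q=1 v=0 z=0 y=0 x=1
t2.Δ8 p=1 u=0 clk=1 r=0 q=1 v=0 z=0 y=0 x=1
t3.Δ0 p=1 u=0 clk=1 r=0 q=1 v=0 z=0 y=0 x=1
t3.Δ1 p=1 u=0 clk=0 r=0 q=1 v=0 z=0 y=0 x=1
t4.Δ0 p=1 u=0 clk=0 r=0 q=1 v=0 z=0 y=0 x=1
t4.Δ1 p=1 u=0 clk=1 r=0 q=1 v=0 z=0 y=0 x=1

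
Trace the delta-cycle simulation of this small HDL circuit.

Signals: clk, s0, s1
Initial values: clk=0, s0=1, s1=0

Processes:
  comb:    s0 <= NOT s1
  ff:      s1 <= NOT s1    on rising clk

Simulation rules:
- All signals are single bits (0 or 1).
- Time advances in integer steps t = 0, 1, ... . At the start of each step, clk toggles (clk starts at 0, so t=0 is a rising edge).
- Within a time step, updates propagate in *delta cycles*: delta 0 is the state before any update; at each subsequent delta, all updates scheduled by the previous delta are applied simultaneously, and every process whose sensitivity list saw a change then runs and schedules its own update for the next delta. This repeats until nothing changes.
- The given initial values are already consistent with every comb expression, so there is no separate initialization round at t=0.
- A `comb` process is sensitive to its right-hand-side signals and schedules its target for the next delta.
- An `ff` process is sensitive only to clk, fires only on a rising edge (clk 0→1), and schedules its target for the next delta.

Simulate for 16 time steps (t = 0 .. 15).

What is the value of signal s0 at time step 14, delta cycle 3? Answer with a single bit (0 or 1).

t0.Δ0 s1=0 s0=1 clk=0
t0.Δ1 s1=0 s0=1 clk=1
t0.Δ2 s1=1 s0=1 clk=1
t0.Δ3 s1=1 s0=0 clk=1
t1.Δ0 s1=1 s0=0 clk=1
t1.Δ1 s1=1 s0=0 clk=0
t2.Δ0 s1=1 s0=0 clk=0
t2.Δ1 s1=1 s0=0 clk=1
t2.Δ2 s1=0 s0=0 clk=1
t2.Δ3 s1=0 s0=1 clk=1
t3.Δ0 s1=0 s0=1 clk=1
t3.Δ1 s1=0 s0=1 clk=0
t4.Δ0 s1=0 s0=1 clk=0
t4.Δ1 s1=0 s0=1 clk=1
t4.Δ2 s1=1 s0=1 clk=1
t4.Δ3 s1=1 s0=0 clk=1
t5.Δ0 s1=1 s0=0 clk=1
t5.Δ1 s1=1 s0=0 clk=0
t6.Δ0 s1=1 s0=0 clk=0
t6.Δ1 s1=1 s0=0 clk=1
t6.Δ2 s1=0 s0=0 clk=1
t6.Δ3 s1=0 s0=1 clk=1
t7.Δ0 s1=0 s0=1 clk=1
t7.Δ1 s1=0 s0=1 clk=0
t8.Δ0 s1=0 s0=1 clk=0
t8.Δ1 s1=0 s0=1 clk=1
t8.Δ2 s1=1 s0=1 clk=1
t8.Δ3 s1=1 s0=0 clk=1
t9.Δ0 s1=1 s0=0 clk=1
t9.Δ1 s1=1 s0=0 clk=0
t10.Δ0 s1=1 s0=0 clk=0
t10.Δ1 s1=1 s0=0 clk=1
t10.Δ2 s1=0 s0=0 clk=1
t10.Δ3 s1=0 s0=1 clk=1
t11.Δ0 s1=0 s0=1 clk=1
t11.Δ1 s1=0 s0=1 clk=0
t12.Δ0 s1=0 s0=1 clk=0
t12.Δ1 s1=0 s0=1 clk=1
t12.Δ2 s1=1 s0=1 clk=1
t12.Δ3 s1=1 s0=0 clk=1
t13.Δ0 s1=1 s0=0 clk=1
t13.Δ1 s1=1 s0=0 clk=0
t14.Δ0 s1=1 s0=0 clk=0
t14.Δ1 s1=1 s0=0 clk=1
t14.Δ2 s1=0 s0=0 clk=1
t14.Δ3 s1=0 s0=1 clk=1
t15.Δ0 s1=0 s0=1 clk=1
t15.Δ1 s1=0 s0=1 clk=0

1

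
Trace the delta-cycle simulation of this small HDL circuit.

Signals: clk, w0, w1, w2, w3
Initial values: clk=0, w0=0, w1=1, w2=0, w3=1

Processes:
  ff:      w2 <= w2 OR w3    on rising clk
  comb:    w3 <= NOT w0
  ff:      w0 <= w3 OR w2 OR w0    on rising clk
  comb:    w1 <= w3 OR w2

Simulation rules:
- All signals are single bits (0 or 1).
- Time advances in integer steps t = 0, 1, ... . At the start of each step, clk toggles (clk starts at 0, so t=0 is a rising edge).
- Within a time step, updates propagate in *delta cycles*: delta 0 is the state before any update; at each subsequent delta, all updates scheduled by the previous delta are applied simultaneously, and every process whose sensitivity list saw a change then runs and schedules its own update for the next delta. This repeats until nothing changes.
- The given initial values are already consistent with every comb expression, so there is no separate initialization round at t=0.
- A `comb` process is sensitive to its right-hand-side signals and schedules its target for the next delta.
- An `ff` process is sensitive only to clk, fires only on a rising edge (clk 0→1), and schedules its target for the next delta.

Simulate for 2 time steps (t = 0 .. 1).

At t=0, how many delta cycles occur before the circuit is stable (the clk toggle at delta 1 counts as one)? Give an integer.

t=0 Δ0: w3=1 w0=0 w1=1 clk=0 w2=0
  Δ1: clk:0→1
  Δ2: w0:0→1, w2:0→1
  Δ3: w3:1→0
  (3Δ to stable)
t=1 Δ0: w3=0 w0=1 w1=1 clk=1 w2=1
  Δ1: clk:1→0
  (1Δ to stable)

3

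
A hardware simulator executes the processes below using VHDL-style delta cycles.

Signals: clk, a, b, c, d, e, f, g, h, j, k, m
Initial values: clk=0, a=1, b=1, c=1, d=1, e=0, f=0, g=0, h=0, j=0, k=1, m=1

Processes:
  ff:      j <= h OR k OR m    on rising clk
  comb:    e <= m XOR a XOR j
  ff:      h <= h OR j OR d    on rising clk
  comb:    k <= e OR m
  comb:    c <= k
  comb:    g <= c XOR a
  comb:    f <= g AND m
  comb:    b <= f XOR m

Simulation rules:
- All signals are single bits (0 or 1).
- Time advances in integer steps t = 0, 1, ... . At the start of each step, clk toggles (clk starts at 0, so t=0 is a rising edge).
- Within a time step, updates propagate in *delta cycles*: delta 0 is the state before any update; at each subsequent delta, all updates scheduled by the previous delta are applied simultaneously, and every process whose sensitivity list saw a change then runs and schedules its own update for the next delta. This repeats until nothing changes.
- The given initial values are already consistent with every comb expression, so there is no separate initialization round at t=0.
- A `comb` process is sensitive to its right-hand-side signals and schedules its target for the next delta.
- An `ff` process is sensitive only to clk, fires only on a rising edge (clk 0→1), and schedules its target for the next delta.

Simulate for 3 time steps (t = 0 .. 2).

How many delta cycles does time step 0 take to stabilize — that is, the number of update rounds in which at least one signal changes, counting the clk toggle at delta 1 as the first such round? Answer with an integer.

[bits: m,j,k,h,d,f,c,e,g,a,b,clk]
t=0: Δ0=101010100110 Δ1=101010100111 Δ2=111110100111 Δ3=111110110111 | 3Δ
t=1: Δ0=111110110111 Δ1=111110110110 | 1Δ
t=2: Δ0=111110110110 Δ1=111110110111 | 1Δ

3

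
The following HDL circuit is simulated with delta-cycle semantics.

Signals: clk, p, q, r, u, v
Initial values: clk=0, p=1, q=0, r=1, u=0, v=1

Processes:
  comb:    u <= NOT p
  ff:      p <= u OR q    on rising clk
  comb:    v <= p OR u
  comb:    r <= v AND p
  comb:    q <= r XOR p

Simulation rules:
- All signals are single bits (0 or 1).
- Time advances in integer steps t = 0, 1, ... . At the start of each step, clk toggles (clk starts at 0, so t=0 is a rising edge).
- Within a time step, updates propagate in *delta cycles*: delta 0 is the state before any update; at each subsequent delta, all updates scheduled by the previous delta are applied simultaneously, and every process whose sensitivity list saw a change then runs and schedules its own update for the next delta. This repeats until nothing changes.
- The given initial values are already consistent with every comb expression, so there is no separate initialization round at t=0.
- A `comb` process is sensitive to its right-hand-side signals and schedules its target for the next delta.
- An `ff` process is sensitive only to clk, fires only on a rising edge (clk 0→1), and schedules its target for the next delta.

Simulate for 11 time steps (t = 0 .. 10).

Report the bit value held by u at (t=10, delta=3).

0

t0.Δ0 clk=0 p=1 r=1 u=0 v=1 q=0
t0.Δ1 clk=1 p=1 r=1 u=0 v=1 q=0
t0.Δ2 clk=1 p=0 r=1 u=0 v=1 q=0
t0.Δ3 clk=1 p=0 r=0 u=1 v=0 q=1
t0.Δ4 clk=1 p=0 r=0 u=1 v=1 q=0
t1.Δ0 clk=1 p=0 r=0 u=1 v=1 q=0
t1.Δ1 clk=0 p=0 r=0 u=1 v=1 q=0
t2.Δ0 clk=0 p=0 r=0 u=1 v=1 q=0
t2.Δ1 clk=1 p=0 r=0 u=1 v=1 q=0
t2.Δ2 clk=1 p=1 r=0 u=1 v=1 q=0
t2.Δ3 clk=1 p=1 r=1 u=0 v=1 q=1
t2.Δ4 clk=1 p=1 r=1 u=0 v=1 q=0
t3.Δ0 clk=1 p=1 r=1 u=0 v=1 q=0
t3.Δ1 clk=0 p=1 r=1 u=0 v=1 q=0
t4.Δ0 clk=0 p=1 r=1 u=0 v=1 q=0
t4.Δ1 clk=1 p=1 r=1 u=0 v=1 q=0
t4.Δ2 clk=1 p=0 r=1 u=0 v=1 q=0
t4.Δ3 clk=1 p=0 r=0 u=1 v=0 q=1
t4.Δ4 clk=1 p=0 r=0 u=1 v=1 q=0
t5.Δ0 clk=1 p=0 r=0 u=1 v=1 q=0
t5.Δ1 clk=0 p=0 r=0 u=1 v=1 q=0
t6.Δ0 clk=0 p=0 r=0 u=1 v=1 q=0
t6.Δ1 clk=1 p=0 r=0 u=1 v=1 q=0
t6.Δ2 clk=1 p=1 r=0 u=1 v=1 q=0
t6.Δ3 clk=1 p=1 r=1 u=0 v=1 q=1
t6.Δ4 clk=1 p=1 r=1 u=0 v=1 q=0
t7.Δ0 clk=1 p=1 r=1 u=0 v=1 q=0
t7.Δ1 clk=0 p=1 r=1 u=0 v=1 q=0
t8.Δ0 clk=0 p=1 r=1 u=0 v=1 q=0
t8.Δ1 clk=1 p=1 r=1 u=0 v=1 q=0
t8.Δ2 clk=1 p=0 r=1 u=0 v=1 q=0
t8.Δ3 clk=1 p=0 r=0 u=1 v=0 q=1
t8.Δ4 clk=1 p=0 r=0 u=1 v=1 q=0
t9.Δ0 clk=1 p=0 r=0 u=1 v=1 q=0
t9.Δ1 clk=0 p=0 r=0 u=1 v=1 q=0
t10.Δ0 clk=0 p=0 r=0 u=1 v=1 q=0
t10.Δ1 clk=1 p=0 r=0 u=1 v=1 q=0
t10.Δ2 clk=1 p=1 r=0 u=1 v=1 q=0
t10.Δ3 clk=1 p=1 r=1 u=0 v=1 q=1
t10.Δ4 clk=1 p=1 r=1 u=0 v=1 q=0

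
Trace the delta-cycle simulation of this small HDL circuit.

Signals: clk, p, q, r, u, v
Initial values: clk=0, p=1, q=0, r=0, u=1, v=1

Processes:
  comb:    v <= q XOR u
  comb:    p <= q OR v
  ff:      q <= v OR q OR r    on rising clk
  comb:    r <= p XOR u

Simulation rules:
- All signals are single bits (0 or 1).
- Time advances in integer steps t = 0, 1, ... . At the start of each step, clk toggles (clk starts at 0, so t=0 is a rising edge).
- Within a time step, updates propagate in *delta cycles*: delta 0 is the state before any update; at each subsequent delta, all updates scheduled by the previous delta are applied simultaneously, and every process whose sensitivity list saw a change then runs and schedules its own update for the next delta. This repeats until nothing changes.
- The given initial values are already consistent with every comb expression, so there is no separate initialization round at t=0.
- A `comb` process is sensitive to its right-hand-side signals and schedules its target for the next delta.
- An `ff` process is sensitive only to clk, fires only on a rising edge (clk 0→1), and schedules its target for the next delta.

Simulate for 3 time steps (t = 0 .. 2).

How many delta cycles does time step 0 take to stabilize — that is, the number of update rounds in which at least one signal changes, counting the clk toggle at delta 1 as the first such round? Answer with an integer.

t=0 Δ0: u=1 v=1 clk=0 q=0 p=1 r=0
  Δ1: clk:0→1
  Δ2: q:0→1
  Δ3: v:1→0
  (3Δ to stable)
t=1 Δ0: u=1 v=0 clk=1 q=1 p=1 r=0
  Δ1: clk:1→0
  (1Δ to stable)
t=2 Δ0: u=1 v=0 clk=0 q=1 p=1 r=0
  Δ1: clk:0→1
  (1Δ to stable)

3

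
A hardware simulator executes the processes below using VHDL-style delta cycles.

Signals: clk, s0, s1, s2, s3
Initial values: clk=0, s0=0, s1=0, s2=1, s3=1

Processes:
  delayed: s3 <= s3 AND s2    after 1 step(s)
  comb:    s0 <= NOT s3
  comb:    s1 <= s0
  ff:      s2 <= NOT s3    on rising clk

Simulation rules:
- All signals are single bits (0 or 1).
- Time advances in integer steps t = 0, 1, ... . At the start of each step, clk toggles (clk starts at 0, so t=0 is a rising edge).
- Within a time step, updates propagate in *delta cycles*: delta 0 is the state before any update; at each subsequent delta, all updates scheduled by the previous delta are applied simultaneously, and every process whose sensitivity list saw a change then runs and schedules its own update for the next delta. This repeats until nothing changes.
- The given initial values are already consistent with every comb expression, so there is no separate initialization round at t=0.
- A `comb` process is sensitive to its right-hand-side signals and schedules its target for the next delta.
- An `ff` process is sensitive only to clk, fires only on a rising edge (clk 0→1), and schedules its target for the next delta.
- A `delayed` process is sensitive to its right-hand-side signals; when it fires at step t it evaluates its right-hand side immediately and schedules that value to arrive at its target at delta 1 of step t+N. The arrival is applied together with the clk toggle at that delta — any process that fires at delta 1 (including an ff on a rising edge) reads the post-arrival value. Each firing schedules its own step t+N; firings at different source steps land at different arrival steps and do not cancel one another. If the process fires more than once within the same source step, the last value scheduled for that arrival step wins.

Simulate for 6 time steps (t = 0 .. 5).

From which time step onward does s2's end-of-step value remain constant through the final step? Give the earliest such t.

t=0 Δ0: s2=1 s3=1 clk=0 s1=0 s0=0
  Δ1: clk:0→1
  Δ2: s2:1→0
  (2Δ to stable)
t=1 Δ0: s2=0 s3=1 clk=1 s1=0 s0=0
  Δ1: s3:1→0, clk:1→0
  Δ2: s0:0→1
  Δ3: s1:0→1
  (3Δ to stable)
t=2 Δ0: s2=0 s3=0 clk=0 s1=1 s0=1
  Δ1: clk:0→1
  Δ2: s2:0→1
  (2Δ to stable)
t=3 Δ0: s2=1 s3=0 clk=1 s1=1 s0=1
  Δ1: clk:1→0
  (1Δ to stable)
t=4 Δ0: s2=1 s3=0 clk=0 s1=1 s0=1
  Δ1: clk:0→1
  (1Δ to stable)
t=5 Δ0: s2=1 s3=0 clk=1 s1=1 s0=1
  Δ1: clk:1→0
  (1Δ to stable)

2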